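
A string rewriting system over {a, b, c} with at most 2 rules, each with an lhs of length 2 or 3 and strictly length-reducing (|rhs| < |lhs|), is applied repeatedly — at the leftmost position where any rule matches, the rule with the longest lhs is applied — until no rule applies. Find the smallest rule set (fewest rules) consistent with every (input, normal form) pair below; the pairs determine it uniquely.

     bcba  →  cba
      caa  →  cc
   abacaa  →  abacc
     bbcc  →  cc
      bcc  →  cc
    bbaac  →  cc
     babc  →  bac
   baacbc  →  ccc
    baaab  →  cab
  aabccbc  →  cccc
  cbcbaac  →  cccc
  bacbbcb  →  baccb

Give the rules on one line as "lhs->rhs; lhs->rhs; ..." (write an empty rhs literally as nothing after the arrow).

aa->c; bc->c

  | bcba => cba
  | caa => cc
  | abacaa => abacc
  | bbcc => bcc => cc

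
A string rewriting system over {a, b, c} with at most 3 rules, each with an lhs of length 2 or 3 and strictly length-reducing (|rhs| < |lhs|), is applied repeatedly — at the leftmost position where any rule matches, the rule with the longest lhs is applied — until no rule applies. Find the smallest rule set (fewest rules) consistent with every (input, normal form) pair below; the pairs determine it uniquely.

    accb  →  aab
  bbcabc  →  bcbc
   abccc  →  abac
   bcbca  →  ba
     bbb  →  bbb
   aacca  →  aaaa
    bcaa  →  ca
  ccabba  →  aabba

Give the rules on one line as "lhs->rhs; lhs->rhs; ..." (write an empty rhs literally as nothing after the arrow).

bca->c; cc->a

  | accb => aab
  | bbcabc => bcbc
  | abccc => abac
  | bcbca => bcc => ba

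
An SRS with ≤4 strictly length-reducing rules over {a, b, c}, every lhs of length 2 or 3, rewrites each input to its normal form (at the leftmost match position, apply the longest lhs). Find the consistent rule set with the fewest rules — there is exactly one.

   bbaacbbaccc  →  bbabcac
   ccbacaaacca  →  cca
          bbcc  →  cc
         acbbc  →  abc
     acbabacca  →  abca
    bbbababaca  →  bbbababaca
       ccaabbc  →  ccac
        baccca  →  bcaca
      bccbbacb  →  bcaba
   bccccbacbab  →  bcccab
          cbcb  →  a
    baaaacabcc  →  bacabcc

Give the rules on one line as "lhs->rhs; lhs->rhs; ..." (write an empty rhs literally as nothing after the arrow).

aa->a; acc->ca; bbc->c; cb->a

  | bbaacbbaccc => bbacbbaccc => bbaabaccc => bbabaccc => bbabcac
  | ccbacaaacca => caacaaacca => cacaaacca => cacaacca => cacacca => caccaa => ccaaa => ccaa => cca
  | bbcc => cc
  | acbbc => aabc => abc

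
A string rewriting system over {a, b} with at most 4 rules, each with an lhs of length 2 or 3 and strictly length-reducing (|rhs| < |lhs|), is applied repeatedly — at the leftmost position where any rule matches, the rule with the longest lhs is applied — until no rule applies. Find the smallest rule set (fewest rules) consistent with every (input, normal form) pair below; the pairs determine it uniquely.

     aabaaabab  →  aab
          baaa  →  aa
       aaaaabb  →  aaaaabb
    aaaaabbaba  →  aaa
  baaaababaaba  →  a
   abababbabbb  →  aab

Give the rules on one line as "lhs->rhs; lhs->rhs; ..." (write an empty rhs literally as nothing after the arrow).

aba->; baa->a; bba->ba; bbb->aa

  | aabaaabab => aaabab => aab
  | baaa => aa
  | aaaaabb
  | aaaaabbaba => aaaaababa => aaaaba => aaa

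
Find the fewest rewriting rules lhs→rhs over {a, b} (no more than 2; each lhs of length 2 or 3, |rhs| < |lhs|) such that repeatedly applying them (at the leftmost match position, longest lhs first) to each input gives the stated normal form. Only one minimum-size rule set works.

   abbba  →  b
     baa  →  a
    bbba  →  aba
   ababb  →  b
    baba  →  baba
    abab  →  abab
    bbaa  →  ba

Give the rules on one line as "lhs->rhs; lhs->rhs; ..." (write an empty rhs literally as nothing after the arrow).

aa->b; bb->a

  | abbba => aaba => bba => aa => b
  | baa => bb => a
  | bbba => aba
  | ababb => abaa => abb => aa => b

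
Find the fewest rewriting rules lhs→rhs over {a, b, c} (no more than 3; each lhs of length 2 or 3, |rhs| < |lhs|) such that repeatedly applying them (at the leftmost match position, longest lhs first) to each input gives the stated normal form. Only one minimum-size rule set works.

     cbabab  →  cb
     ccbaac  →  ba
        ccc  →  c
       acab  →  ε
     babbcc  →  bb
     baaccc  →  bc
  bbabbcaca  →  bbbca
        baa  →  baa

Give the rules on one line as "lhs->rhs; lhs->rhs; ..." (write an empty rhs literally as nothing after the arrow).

  | cbabab => cbab => cb
  | ccbaac => baac => ba
  | ccc => c
  | acab => ab => ε

ab->; ac->; cc->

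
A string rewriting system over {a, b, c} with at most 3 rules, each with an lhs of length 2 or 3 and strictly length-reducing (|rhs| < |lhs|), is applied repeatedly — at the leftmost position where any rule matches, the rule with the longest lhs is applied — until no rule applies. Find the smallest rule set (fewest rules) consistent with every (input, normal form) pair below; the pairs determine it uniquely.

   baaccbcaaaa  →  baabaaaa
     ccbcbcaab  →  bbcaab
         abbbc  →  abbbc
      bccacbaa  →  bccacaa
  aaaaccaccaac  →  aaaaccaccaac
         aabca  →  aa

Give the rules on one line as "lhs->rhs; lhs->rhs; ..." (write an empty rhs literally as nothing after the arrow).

abc->; cb->c; ccc->b

  | baaccbcaaaa => baacccaaaa => baabaaaa
  | ccbcbcaab => cccbcaab => bbcaab
  | abbbc
  | bccacbaa => bccacaa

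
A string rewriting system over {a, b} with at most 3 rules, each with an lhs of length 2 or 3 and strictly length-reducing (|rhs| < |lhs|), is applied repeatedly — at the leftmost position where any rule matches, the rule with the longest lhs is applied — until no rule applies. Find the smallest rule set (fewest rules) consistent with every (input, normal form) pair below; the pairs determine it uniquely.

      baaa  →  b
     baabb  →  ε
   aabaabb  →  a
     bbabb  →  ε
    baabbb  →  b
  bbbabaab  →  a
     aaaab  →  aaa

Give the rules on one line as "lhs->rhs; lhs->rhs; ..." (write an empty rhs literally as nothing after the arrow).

ab->; ba->b; bb->a

  | baaa => baa => ba => b
  | baabb => babb => bbb => ab => ε
  | aabaabb => aaabb => aab => a
  | bbabb => aabb => ab => ε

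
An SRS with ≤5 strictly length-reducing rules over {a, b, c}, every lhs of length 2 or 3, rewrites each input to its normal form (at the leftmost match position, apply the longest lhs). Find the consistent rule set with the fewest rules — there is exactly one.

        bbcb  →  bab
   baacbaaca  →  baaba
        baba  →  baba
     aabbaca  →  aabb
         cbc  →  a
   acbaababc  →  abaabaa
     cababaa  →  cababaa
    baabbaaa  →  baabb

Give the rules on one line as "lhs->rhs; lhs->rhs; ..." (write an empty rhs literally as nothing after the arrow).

  | bbcb => bab
  | baacbaaca => baabaaca => baaba
  | baba
  | aabbaca => aabb

aaa->; aca->; bc->a; cb->b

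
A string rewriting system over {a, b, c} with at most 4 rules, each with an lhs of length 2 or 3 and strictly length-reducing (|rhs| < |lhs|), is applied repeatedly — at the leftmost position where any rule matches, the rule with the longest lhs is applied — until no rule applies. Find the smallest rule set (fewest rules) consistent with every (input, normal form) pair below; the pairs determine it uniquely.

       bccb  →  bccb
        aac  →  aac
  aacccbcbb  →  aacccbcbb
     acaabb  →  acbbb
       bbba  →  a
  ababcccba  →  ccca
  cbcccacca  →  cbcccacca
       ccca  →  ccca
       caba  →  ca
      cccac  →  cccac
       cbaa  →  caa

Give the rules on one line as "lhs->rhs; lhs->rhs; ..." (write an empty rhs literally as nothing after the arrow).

aab->bb; ab->; ba->a

  | bccb
  | aac
  | aacccbcbb
  | acaabb => acbbb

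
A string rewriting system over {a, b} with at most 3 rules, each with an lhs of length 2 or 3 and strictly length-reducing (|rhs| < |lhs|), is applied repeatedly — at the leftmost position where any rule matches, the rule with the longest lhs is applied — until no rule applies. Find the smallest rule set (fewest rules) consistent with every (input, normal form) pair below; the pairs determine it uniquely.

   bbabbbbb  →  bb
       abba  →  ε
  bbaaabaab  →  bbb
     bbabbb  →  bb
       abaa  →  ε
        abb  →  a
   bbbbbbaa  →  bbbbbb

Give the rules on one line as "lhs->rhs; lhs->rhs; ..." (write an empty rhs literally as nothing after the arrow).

aa->; ab->; abb->a

  | bbabbbbb => bbabbb => bbab => bb
  | abba => aa => ε
  | bbaaabaab => bbabaab => bbaab => bbb
  | bbabbb => bbab => bb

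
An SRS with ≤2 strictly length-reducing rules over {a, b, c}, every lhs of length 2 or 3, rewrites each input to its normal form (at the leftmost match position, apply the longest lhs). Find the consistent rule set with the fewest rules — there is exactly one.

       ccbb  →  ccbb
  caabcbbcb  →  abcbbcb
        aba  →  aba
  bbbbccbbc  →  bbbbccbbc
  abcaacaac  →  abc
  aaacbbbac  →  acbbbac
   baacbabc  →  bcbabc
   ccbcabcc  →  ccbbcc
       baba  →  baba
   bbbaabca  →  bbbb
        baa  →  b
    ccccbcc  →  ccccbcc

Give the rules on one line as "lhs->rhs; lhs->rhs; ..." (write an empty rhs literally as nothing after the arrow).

  | ccbb
  | caabcbbcb => abcbbcb
  | aba
  | bbbbccbbc

aa->; ca->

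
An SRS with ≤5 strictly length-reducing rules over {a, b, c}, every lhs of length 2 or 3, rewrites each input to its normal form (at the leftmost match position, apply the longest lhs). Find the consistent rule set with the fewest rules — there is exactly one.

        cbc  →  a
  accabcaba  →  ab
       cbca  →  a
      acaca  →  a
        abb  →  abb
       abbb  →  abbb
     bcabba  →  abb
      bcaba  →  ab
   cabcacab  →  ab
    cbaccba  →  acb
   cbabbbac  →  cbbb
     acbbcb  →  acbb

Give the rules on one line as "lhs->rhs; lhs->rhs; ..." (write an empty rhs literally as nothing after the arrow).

aa->a; ba->b; bc->a; ca->a

  | cbc => ca => a
  | accabcaba => acabcaba => aabcaba => abcaba => aaaba => aaba => aba => ab
  | cbca => caa => aa => a
  | acaca => aaca => aca => aa => a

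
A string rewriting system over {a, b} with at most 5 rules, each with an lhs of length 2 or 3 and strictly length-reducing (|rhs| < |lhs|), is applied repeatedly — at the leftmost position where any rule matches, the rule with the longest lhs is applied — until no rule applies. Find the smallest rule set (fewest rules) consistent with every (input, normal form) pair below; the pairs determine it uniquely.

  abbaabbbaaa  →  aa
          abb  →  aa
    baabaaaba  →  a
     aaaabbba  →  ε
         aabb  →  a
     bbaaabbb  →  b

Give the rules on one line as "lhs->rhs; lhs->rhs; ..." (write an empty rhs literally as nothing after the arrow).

  | abbaabbbaaa => aaaabbbaaa => aabbbaaa => bbbaaa => baaa => aa
  | abb => aa
  | baabaaaba => abaaaba => aaaba => aba => a
  | aaaabbba => aabbba => bbba => ba => ε

aab->b; ba->; bb->a; bbb->b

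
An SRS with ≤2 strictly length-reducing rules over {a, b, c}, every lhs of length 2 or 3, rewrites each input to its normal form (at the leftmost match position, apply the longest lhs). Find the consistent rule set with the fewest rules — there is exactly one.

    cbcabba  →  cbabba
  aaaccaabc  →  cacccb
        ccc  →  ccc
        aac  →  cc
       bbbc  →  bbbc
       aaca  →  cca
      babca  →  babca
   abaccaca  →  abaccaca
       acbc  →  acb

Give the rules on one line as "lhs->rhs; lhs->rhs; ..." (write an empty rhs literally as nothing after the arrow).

  | cbcabba => cbabba
  | aaaccaabc => caccaabc => cacccbc => cacccb
  | ccc
  | aac => cc

aa->c; cbc->cb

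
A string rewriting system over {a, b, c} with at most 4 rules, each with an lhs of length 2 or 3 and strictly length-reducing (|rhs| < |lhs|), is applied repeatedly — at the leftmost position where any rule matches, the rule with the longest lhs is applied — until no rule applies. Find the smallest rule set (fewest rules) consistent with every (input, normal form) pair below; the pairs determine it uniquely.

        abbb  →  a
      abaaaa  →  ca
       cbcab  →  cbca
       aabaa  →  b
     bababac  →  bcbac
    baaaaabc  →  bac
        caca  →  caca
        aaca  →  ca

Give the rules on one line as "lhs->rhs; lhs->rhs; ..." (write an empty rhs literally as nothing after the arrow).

  | abbb => abb => ab => a
  | abaaaa => caaa => ca
  | cbcab => cbca
  | aabaa => baa => b

aa->; ab->a; aba->c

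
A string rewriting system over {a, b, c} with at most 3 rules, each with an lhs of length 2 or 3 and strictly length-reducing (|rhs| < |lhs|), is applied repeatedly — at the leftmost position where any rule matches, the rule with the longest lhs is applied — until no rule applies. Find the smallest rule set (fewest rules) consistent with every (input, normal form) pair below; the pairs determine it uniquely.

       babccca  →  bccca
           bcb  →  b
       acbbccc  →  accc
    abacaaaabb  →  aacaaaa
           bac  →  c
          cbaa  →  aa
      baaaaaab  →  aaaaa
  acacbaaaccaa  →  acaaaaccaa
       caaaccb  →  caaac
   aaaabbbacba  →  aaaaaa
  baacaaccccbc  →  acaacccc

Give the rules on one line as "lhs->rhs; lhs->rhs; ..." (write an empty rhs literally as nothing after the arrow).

  | babccca => bccca
  | bcb => b
  | acbbccc => abccc => accc
  | abacaaaabb => aacaaaabb => aacaaaab => aacaaaa

ab->a; ba->; cb->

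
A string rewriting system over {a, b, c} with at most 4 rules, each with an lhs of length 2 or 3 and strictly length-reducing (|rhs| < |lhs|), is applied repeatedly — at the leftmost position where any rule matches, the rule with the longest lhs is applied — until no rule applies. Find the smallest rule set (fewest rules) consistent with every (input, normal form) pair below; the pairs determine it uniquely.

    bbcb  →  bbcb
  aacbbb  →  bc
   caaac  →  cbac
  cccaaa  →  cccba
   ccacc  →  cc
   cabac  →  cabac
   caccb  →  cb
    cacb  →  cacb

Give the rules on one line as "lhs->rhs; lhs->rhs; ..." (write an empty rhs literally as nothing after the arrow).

aa->b; acc->; bbb->

  | bbcb
  | aacbbb => bcbbb => bc
  | caaac => cbac
  | cccaaa => cccba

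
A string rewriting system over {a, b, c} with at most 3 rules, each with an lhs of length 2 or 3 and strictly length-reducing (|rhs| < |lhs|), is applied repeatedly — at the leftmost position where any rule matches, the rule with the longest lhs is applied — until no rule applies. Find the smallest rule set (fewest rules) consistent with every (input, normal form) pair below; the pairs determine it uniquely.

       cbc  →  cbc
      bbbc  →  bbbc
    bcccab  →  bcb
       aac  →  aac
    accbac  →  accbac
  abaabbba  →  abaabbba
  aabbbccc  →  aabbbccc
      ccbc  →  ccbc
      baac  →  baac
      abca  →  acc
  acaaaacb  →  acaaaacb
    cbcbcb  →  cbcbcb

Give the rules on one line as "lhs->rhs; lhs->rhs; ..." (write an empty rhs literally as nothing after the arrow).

bca->cc; cca->

  | cbc
  | bbbc
  | bcccab => bcb
  | aac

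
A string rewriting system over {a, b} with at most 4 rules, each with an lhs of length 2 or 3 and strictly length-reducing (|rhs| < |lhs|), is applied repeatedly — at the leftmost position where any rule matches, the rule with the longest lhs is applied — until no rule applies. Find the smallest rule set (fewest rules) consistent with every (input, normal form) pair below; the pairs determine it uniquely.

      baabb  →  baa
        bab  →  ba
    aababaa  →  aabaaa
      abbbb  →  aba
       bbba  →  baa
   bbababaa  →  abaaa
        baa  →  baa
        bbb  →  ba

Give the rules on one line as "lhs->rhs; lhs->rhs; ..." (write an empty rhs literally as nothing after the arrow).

  | baabb => baa
  | bab => ba
  | aababaa => aabaaa
  | abbbb => abab => aba

bab->ba; bb->; bbb->ba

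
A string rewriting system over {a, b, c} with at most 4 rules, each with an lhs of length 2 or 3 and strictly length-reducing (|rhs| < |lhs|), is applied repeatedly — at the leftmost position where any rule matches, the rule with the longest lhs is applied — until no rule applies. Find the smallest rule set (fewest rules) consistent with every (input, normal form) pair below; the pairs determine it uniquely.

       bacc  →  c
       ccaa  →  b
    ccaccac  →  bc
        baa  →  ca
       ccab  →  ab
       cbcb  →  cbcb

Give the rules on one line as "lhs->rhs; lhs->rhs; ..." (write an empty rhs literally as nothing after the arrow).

  | bacc => ccc => c
  | ccaa => aa => b
  | ccaccac => accac => aac => bc
  | baa => ca

aa->b; ba->c; cc->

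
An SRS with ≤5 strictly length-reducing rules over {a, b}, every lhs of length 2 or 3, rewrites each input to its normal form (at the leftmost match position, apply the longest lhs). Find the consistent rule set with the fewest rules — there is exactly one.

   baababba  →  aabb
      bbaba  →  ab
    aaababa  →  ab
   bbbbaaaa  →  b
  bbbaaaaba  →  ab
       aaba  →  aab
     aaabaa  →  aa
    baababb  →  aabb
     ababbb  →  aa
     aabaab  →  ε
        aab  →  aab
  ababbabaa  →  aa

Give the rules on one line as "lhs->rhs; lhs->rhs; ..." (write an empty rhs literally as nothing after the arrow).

  | baababba => bababba => ababba => aabba => aabb
  | bbaba => baba => aba => ab
  | aaababa => bbbaba => aba => ab
  | bbbbaaaa => baaaa => baaa => baa => ba => b

aaa->bb; ba->b; bab->ab; bbb->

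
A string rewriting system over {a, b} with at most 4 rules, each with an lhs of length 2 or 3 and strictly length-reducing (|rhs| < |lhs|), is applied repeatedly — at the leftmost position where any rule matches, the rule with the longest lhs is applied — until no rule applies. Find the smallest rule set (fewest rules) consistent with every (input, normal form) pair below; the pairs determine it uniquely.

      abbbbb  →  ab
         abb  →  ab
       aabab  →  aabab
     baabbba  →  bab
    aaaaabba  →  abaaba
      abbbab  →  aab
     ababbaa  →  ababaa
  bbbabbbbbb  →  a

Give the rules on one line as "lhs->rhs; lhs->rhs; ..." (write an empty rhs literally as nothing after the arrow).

aaa->ab; bb->b; bbb->

  | abbbbb => abb => ab
  | abb => ab
  | aabab
  | baabbba => baaa => bab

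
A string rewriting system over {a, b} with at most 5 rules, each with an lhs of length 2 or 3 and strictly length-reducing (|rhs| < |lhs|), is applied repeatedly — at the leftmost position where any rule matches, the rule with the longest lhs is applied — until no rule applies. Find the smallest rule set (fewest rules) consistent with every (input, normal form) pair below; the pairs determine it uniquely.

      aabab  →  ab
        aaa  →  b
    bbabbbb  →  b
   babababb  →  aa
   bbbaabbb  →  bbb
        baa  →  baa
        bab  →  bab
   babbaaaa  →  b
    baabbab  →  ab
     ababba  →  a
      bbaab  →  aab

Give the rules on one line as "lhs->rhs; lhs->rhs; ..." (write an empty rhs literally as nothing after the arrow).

aaa->b; aba->; abb->aa; bba->a

  | aabab => ab
  | aaa => b
  | bbabbbb => abbbb => aabb => aaa => b
  | babababb => bbabb => abb => aa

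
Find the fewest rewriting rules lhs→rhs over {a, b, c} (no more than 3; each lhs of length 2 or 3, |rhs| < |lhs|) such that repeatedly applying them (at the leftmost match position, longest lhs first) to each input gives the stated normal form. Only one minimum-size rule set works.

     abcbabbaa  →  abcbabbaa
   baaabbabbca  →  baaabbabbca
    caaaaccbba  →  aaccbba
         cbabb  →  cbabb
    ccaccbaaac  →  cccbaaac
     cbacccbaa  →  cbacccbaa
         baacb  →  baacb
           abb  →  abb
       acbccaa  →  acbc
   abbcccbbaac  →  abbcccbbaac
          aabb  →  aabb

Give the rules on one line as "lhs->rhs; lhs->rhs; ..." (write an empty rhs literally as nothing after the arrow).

  | abcbabbaa
  | baaabbabbca
  | caaaaccbba => aaccbba
  | cbabb

caa->; cac->c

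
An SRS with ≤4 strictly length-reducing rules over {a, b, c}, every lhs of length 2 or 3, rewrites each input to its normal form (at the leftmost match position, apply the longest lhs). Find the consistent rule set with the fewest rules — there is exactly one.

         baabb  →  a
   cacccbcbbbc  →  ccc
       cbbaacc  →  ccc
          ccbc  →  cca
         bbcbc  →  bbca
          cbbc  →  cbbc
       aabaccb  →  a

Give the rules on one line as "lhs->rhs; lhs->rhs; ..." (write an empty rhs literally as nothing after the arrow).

  | baabb => abb => ab => a
  | cacccbcbbbc => cccbcbbbc => cccabbbc => cccabbc => cccabc => cccac => ccc
  | cbbaacc => cbacc => ccc
  | ccbc => cca

ab->a; ac->; ba->; cbc->ca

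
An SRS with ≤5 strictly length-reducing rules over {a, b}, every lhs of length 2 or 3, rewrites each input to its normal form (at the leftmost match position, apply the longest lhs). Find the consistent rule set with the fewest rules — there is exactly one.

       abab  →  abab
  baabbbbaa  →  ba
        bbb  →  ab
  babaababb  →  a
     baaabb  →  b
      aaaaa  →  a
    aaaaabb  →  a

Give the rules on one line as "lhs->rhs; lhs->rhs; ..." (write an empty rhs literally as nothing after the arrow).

aa->b; aaa->b; aab->; bb->a

  | abab
  | baabbbbaa => bbbbaa => abbaa => aaaa => ba
  | bbb => ab
  | babaababb => bababb => babaa => babb => baa => bb => a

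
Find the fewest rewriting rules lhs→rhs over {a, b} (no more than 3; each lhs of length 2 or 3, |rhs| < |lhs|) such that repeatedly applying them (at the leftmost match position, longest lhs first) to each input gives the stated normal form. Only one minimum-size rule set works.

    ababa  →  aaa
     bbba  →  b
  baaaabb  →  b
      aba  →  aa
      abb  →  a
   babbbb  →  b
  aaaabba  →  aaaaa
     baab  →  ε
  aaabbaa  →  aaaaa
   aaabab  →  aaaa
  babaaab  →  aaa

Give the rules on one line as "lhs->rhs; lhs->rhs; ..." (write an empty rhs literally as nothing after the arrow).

  | ababa => aaba => aaa
  | bbba => ba => b
  | baaaabb => baaabb => baabb => babb => bbb => b
  | aba => aa

ab->a; ba->b; bb->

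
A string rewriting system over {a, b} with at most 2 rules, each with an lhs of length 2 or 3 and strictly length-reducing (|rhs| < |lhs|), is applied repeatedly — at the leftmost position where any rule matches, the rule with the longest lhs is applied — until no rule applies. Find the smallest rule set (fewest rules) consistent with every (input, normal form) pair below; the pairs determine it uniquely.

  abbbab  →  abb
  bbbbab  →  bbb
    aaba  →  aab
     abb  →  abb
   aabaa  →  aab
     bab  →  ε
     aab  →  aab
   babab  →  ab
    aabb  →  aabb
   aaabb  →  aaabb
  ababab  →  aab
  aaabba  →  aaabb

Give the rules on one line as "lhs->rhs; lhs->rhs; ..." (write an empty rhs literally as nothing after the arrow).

ba->b; bab->

  | abbbab => abb
  | bbbbab => bbb
  | aaba => aab
  | abb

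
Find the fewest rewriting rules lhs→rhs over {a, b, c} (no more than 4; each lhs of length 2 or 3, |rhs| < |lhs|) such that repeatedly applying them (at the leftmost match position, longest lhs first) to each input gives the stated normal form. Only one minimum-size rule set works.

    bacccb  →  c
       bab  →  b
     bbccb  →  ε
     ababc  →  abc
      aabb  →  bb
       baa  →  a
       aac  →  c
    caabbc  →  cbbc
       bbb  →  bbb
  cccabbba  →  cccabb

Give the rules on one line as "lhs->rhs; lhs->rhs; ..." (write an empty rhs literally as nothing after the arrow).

  | bacccb => cccb => caa => c
  | bab => b
  | bbccb => bbaa => ba => ε
  | ababc => abc

aa->; ba->; ccb->aa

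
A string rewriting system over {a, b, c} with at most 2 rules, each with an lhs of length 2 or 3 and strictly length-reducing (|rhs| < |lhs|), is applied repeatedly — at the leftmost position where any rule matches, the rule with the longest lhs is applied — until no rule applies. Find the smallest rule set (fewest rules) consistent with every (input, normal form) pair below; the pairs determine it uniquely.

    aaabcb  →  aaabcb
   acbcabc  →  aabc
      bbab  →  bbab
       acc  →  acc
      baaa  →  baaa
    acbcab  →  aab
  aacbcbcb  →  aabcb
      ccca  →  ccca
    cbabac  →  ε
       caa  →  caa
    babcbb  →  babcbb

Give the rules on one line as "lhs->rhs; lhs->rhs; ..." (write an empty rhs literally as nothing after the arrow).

aba->; cbc->

  | aaabcb
  | acbcabc => aabc
  | bbab
  | acc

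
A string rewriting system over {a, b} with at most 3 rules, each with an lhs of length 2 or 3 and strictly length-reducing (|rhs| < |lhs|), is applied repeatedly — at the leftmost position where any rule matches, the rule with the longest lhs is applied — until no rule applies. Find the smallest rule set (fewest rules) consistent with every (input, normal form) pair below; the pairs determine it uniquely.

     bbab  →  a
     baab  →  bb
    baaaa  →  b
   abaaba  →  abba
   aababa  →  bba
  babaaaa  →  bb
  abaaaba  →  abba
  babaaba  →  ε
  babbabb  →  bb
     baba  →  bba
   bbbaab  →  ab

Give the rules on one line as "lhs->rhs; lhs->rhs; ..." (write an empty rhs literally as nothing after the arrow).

  | bbab => bbb => a
  | baab => bb
  | baaaa => baa => b
  | abaaba => abba

aa->; bab->bb; bbb->a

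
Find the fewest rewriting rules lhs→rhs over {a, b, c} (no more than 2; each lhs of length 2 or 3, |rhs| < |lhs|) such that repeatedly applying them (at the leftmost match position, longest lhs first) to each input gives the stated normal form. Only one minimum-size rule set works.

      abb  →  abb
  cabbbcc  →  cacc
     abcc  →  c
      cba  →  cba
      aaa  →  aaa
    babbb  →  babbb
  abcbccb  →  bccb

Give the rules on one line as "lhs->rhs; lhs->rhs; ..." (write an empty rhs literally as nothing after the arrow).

  | abb
  | cabbbcc => cabbcc => cabcc => cacc
  | abcc => c
  | cba

abc->; cab->ca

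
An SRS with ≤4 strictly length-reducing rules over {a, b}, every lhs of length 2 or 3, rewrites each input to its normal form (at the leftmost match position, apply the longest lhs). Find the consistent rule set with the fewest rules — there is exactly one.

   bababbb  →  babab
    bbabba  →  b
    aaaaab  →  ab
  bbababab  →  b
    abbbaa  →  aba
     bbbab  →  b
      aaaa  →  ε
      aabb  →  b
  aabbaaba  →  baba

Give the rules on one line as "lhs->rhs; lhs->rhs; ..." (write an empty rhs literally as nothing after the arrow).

  | bababbb => bababb => babab
  | bbabba => bbba => bba => b
  | aaaaab => aaab => ab
  | bbababab => bbabab => bbab => bb => b

aa->; bb->b; bba->b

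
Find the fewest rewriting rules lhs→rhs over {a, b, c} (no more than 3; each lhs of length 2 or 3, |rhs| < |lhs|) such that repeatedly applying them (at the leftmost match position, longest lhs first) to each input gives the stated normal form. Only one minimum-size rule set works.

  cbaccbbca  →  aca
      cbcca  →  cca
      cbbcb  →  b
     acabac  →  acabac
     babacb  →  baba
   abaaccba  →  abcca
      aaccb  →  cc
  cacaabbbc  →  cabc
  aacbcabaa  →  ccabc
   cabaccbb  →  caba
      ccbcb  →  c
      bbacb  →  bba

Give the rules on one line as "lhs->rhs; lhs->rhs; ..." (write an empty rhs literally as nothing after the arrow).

aa->c; cb->

  | cbaccbbca => accbbca => acbca => aca
  | cbcca => cca
  | cbbcb => bcb => b
  | acabac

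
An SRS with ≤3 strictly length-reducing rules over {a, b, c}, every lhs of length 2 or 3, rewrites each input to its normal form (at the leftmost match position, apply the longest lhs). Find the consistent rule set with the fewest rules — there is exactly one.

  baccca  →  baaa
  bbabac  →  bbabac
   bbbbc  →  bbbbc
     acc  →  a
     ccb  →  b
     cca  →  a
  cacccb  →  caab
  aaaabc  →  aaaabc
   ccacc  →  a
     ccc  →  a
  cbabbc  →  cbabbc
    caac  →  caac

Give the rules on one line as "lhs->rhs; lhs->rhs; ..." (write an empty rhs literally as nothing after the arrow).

  | baccca => baaa
  | bbabac
  | bbbbc
  | acc => a

cc->; ccc->a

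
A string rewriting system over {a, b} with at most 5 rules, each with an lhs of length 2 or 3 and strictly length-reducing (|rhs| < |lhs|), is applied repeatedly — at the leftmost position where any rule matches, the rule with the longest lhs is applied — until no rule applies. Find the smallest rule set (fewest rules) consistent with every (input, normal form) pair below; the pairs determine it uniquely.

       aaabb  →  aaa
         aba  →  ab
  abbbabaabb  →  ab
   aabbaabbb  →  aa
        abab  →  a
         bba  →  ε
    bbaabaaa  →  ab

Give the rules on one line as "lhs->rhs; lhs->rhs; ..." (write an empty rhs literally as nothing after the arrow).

aba->ab; ba->; bb->; bba->ba

  | aaabb => aaa
  | aba => ab
  | abbbabaabb => ababaabb => abbaabb => abaabb => ababb => abbb => ab
  | aabbaabbb => aabaabbb => aababbb => aabbbb => aabb => aa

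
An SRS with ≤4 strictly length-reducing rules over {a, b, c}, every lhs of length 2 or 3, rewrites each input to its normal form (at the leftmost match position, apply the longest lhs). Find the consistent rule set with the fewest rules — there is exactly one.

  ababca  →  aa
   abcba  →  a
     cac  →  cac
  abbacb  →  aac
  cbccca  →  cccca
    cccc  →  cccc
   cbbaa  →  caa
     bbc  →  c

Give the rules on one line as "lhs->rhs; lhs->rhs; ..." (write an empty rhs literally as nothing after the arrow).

  | ababca => abba => aa
  | abcba => bba => a
  | cac
  | abbacb => aacb => aac

abc->b; bb->; cb->c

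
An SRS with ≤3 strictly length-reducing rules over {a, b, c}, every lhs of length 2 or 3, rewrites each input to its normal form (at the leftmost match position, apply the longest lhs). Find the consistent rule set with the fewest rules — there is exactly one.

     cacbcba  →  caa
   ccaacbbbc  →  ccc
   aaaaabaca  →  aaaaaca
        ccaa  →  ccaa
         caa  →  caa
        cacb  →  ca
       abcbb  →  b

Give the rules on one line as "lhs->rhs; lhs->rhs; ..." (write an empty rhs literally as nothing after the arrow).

ab->; cb->

  | cacbcba => cacba => caa
  | ccaacbbbc => ccaabbc => ccabc => ccc
  | aaaaabaca => aaaaaca
  | ccaa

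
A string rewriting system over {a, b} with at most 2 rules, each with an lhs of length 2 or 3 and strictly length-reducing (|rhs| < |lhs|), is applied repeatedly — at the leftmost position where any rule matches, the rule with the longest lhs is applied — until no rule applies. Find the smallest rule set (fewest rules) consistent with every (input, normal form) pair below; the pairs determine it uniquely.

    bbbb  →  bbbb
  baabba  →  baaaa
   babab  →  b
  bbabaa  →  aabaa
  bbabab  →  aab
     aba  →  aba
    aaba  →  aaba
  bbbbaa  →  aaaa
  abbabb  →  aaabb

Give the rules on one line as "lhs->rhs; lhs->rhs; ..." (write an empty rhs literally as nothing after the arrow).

bab->b; bba->aa

  | bbbb
  | baabba => baaaa
  | babab => bab => b
  | bbabaa => aabaa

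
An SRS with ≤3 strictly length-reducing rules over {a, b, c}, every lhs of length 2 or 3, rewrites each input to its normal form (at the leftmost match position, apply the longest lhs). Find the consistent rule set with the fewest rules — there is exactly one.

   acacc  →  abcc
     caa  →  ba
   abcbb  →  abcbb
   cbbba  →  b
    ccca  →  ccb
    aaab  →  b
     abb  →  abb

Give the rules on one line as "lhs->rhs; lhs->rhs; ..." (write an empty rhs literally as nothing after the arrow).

aaa->; bbb->; ca->b

  | acacc => abcc
  | caa => ba
  | abcbb
  | cbbba => ca => b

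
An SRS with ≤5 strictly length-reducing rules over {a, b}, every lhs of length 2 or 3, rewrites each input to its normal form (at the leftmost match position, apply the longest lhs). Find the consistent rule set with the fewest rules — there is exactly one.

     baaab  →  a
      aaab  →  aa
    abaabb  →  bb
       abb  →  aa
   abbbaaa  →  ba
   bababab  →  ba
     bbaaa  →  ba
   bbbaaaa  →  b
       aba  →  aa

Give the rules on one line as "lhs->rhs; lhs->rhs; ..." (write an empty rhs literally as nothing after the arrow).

aab->bb; ab->a; abb->aa; baa->

  | baaab => ab => a
  | aaab => abb => aa
  | abaabb => aaabb => abbb => aab => bb
  | abb => aa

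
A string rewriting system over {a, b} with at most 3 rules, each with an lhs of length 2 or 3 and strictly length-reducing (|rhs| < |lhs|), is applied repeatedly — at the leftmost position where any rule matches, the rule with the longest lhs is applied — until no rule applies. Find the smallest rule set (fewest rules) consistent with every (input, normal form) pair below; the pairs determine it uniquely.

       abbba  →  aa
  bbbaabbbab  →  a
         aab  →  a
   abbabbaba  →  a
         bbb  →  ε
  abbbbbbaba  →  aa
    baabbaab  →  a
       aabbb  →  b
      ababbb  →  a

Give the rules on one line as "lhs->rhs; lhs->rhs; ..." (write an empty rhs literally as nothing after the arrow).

  | abbba => bba => aa
  | bbbaabbbab => abaabbbab => aabbbab => abbab => bab => bb => a
  | aab => a
  | abbabbaba => babbaba => bbbaba => ababa => aba => a

ab->; ba->b; bb->a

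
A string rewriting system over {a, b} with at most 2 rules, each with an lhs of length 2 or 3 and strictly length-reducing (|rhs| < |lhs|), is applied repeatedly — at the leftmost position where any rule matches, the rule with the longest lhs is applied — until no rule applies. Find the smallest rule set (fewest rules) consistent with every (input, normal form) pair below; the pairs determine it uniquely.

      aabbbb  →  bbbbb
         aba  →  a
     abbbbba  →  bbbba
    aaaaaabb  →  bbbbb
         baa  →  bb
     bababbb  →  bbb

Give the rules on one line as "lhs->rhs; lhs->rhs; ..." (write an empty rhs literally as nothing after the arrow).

aa->b; ab->

  | aabbbb => bbbbb
  | aba => a
  | abbbbba => bbbba
  | aaaaaabb => baaaabb => bbaabb => bbbbb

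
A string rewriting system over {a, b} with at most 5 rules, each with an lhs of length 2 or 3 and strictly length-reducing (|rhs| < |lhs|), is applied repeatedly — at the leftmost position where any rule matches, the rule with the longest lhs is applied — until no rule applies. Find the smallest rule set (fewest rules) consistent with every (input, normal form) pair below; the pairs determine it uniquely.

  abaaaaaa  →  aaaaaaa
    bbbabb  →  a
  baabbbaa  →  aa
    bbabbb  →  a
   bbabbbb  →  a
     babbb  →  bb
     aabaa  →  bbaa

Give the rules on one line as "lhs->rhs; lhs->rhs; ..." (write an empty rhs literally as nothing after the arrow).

aab->bb; ab->a; abb->; bbb->a

  | abaaaaaa => aaaaaaa
  | bbbabb => aabb => bbb => a
  | baabbbaa => bbbbbaa => abbaa => aa
  | bbabbb => bbb => a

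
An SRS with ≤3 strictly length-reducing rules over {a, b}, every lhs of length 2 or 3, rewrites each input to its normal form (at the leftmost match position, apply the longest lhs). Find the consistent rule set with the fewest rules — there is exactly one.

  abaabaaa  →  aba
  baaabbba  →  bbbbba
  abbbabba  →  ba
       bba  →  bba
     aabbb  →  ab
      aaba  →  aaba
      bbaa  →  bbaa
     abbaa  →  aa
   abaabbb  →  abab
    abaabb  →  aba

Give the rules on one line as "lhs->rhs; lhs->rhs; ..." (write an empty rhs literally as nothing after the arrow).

  | abaabaaa => abaabb => aba
  | baaabbba => bbbbba
  | abbbabba => babba => ba
  | bba

aaa->b; abb->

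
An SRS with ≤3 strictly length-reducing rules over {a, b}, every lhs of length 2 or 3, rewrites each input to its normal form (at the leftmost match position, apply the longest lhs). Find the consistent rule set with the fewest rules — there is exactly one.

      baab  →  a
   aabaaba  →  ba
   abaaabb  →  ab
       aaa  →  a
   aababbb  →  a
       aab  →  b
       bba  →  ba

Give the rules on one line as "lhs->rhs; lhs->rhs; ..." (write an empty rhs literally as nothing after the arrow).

  | baab => bb => a
  | aabaaba => baaba => bba => ba
  | abaaabb => ababb => abaa => ab
  | aaa => a

aa->; bb->a; bba->ba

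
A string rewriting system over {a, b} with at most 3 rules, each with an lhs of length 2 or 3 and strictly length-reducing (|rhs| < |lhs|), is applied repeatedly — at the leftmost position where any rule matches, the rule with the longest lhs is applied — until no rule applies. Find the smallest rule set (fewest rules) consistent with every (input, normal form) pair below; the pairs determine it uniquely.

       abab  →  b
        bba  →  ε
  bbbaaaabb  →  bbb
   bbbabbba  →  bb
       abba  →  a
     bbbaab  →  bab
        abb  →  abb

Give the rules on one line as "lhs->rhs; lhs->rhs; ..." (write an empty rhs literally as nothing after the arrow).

  | abab => b
  | bba => ε
  | bbbaaaabb => baaabb => bbb
  | bbbabbba => bbbba => bb

aaa->; aba->; bba->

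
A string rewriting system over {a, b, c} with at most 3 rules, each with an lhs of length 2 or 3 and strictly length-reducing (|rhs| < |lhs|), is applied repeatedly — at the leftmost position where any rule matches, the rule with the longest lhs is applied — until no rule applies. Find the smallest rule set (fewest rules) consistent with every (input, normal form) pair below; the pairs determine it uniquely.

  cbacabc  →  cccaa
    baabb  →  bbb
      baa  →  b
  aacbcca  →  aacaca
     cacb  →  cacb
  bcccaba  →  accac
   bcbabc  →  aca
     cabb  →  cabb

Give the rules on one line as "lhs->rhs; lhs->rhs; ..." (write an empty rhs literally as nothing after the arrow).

ba->c; baa->b; bc->a

  | cbacabc => cccabc => cccaa
  | baabb => bbb
  | baa => b
  | aacbcca => aacaca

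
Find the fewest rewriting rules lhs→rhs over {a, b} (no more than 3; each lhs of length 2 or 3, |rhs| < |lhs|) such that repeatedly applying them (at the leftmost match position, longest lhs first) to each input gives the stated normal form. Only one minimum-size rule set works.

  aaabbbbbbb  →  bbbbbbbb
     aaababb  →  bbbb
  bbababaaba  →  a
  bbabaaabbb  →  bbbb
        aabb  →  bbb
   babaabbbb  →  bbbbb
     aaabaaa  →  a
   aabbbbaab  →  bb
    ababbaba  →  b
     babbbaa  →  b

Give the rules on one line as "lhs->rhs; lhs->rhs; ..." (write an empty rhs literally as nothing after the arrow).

  | aaabbbbbbb => babbbbbbb => bbbbbbbb
  | aaababb => bababb => bbabb => bbbb
  | bbababaaba => bbbabaaba => bbbbaaba => bbbaaba => bbaaba => baaba => aaba => bba => ba => a
  | bbabaaabbb => bbbaaabbb => bbaaabbb => baaabbb => aaabbb => babbb => bbbb

aa->b; ba->a; bab->bb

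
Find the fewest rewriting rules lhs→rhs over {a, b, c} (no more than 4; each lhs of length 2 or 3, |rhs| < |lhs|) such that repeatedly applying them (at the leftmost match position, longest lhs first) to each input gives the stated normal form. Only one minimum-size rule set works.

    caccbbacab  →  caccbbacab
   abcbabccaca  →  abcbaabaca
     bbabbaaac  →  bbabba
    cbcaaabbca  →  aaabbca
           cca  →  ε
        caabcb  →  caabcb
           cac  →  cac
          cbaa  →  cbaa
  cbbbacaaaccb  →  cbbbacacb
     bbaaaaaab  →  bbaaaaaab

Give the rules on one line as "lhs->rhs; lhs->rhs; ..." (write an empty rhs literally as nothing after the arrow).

aac->; bcc->ab; cbc->; cca->

  | caccbbacab
  | abcbabccaca => abcbaabaca
  | bbabbaaac => bbabba
  | cbcaaabbca => aaabbca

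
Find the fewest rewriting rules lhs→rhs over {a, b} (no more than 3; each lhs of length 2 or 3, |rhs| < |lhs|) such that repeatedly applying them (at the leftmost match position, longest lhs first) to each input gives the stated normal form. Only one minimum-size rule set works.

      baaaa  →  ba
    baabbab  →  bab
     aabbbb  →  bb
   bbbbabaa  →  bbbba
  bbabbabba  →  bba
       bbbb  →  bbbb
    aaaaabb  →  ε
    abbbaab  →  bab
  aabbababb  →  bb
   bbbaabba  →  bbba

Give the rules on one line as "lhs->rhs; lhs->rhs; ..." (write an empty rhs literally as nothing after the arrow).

aa->a; aba->; abb->

  | baaaa => baaa => baa => ba
  | baabbab => babbab => bab
  | aabbbb => abbbb => bb
  | bbbbabaa => bbbba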